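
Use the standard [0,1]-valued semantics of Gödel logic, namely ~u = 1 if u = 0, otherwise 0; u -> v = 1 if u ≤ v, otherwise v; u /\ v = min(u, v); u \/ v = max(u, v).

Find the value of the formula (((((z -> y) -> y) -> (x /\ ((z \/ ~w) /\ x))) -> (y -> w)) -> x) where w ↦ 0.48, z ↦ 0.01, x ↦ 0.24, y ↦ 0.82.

(z -> y): 0.01 ≤ 0.82, so result = 1
((z -> y) -> y): 1 > 0.82, so result = 0.82
~w: Gödel ¬ of 0.48 = 0 (operand ≠ 0)
(z \/ ~w) = max(0.01, 0) = 0.01
((z \/ ~w) /\ x) = min(0.01, 0.24) = 0.01
(x /\ ((z \/ ~w) /\ x)) = min(0.24, 0.01) = 0.01
(((z -> y) -> y) -> (x /\ ((z \/ ~w) /\ x))): 0.82 > 0.01, so result = 0.01
(y -> w): 0.82 > 0.48, so result = 0.48
((((z -> y) -> y) -> (x /\ ((z \/ ~w) /\ x))) -> (y -> w)): 0.01 ≤ 0.48, so result = 1
(((((z -> y) -> y) -> (x /\ ((z \/ ~w) /\ x))) -> (y -> w)) -> x): 1 > 0.24, so result = 0.24

0.24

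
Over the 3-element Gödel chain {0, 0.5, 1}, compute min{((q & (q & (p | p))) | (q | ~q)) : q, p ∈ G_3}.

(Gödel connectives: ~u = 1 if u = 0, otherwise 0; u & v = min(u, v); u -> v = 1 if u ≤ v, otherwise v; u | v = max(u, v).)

The minimum is attained at q = 0.5, p = 0:
  (p | p) = max(0, 0) = 0
  (q & (p | p)) = min(0.5, 0) = 0
  (q & (q & (p | p))) = min(0.5, 0) = 0
  ~q: Gödel ¬ of 0.5 = 0 (operand ≠ 0)
  (q | ~q) = max(0.5, 0) = 0.5
  ((q & (q & (p | p))) | (q | ~q)) = max(0, 0.5) = 0.5
Checking all 9 assignments confirms none give a value below 0.50.

0.50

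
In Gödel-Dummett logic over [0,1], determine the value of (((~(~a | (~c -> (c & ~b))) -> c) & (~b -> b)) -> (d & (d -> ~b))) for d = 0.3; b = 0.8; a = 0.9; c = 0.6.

0.00

~a: Gödel ¬ of 0.9 = 0 (operand ≠ 0)
~c: Gödel ¬ of 0.6 = 0 (operand ≠ 0)
~b: Gödel ¬ of 0.8 = 0 (operand ≠ 0)
(c & ~b) = min(0.6, 0) = 0
(~c -> (c & ~b)): 0 ≤ 0, so result = 1
(~a | (~c -> (c & ~b))) = max(0, 1) = 1
~(~a | (~c -> (c & ~b))): Gödel ¬ of 1 = 0 (operand ≠ 0)
(~(~a | (~c -> (c & ~b))) -> c): 0 ≤ 0.6, so result = 1
~b: Gödel ¬ of 0.8 = 0 (operand ≠ 0)
(~b -> b): 0 ≤ 0.8, so result = 1
((~(~a | (~c -> (c & ~b))) -> c) & (~b -> b)) = min(1, 1) = 1
~b: Gödel ¬ of 0.8 = 0 (operand ≠ 0)
(d -> ~b): 0.3 > 0, so result = 0
(d & (d -> ~b)) = min(0.3, 0) = 0
(((~(~a | (~c -> (c & ~b))) -> c) & (~b -> b)) -> (d & (d -> ~b))): 1 > 0, so result = 0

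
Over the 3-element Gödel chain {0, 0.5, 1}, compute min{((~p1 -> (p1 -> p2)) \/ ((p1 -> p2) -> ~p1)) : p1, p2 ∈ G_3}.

Every assignment gives 1. For instance at p1 = 0, p2 = 0:
  ~p1: Gödel ¬ of 0 = 1 (operand is 0)
  (p1 -> p2): 0 ≤ 0, so result = 1
  (~p1 -> (p1 -> p2)): 1 ≤ 1, so result = 1
  (p1 -> p2): 0 ≤ 0, so result = 1
  ~p1: Gödel ¬ of 0 = 1 (operand is 0)
  ((p1 -> p2) -> ~p1): 1 ≤ 1, so result = 1
  ((~p1 -> (p1 -> p2)) \/ ((p1 -> p2) -> ~p1)) = max(1, 1) = 1
All 9 assignments give value 1 — the formula is a G_3-tautology.

1.00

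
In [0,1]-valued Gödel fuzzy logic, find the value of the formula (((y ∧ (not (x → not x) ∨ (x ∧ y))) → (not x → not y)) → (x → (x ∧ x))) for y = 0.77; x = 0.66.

not x: Gödel ¬ of 0.66 = 0 (operand ≠ 0)
(x → not x): 0.66 > 0, so result = 0
not (x → not x): Gödel ¬ of 0 = 1 (operand is 0)
(x ∧ y) = min(0.66, 0.77) = 0.66
(not (x → not x) ∨ (x ∧ y)) = max(1, 0.66) = 1
(y ∧ (not (x → not x) ∨ (x ∧ y))) = min(0.77, 1) = 0.77
not x: Gödel ¬ of 0.66 = 0 (operand ≠ 0)
not y: Gödel ¬ of 0.77 = 0 (operand ≠ 0)
(not x → not y): 0 ≤ 0, so result = 1
((y ∧ (not (x → not x) ∨ (x ∧ y))) → (not x → not y)): 0.77 ≤ 1, so result = 1
(x ∧ x) = min(0.66, 0.66) = 0.66
(x → (x ∧ x)): 0.66 ≤ 0.66, so result = 1
(((y ∧ (not (x → not x) ∨ (x ∧ y))) → (not x → not y)) → (x → (x ∧ x))): 1 ≤ 1, so result = 1

1.00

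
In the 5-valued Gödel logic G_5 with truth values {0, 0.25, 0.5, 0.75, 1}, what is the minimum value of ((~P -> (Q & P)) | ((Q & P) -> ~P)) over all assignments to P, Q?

1.00

Every assignment gives 1. For instance at P = 0, Q = 0:
  ~P: Gödel ¬ of 0 = 1 (operand is 0)
  (Q & P) = min(0, 0) = 0
  (~P -> (Q & P)): 1 > 0, so result = 0
  (Q & P) = min(0, 0) = 0
  ~P: Gödel ¬ of 0 = 1 (operand is 0)
  ((Q & P) -> ~P): 0 ≤ 1, so result = 1
  ((~P -> (Q & P)) | ((Q & P) -> ~P)) = max(0, 1) = 1
All 25 assignments give value 1 — the formula is a G_5-tautology.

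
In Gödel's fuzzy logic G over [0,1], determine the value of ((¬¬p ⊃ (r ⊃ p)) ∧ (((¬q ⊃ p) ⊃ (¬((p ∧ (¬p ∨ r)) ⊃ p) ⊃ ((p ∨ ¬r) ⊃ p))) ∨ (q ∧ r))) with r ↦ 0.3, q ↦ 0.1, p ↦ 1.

1.00

¬p: Gödel ¬ of 1 = 0 (operand ≠ 0)
¬¬p: Gödel ¬ of 0 = 1 (operand is 0)
(r ⊃ p): 0.3 ≤ 1, so result = 1
(¬¬p ⊃ (r ⊃ p)): 1 ≤ 1, so result = 1
¬q: Gödel ¬ of 0.1 = 0 (operand ≠ 0)
(¬q ⊃ p): 0 ≤ 1, so result = 1
¬p: Gödel ¬ of 1 = 0 (operand ≠ 0)
(¬p ∨ r) = max(0, 0.3) = 0.3
(p ∧ (¬p ∨ r)) = min(1, 0.3) = 0.3
((p ∧ (¬p ∨ r)) ⊃ p): 0.3 ≤ 1, so result = 1
¬((p ∧ (¬p ∨ r)) ⊃ p): Gödel ¬ of 1 = 0 (operand ≠ 0)
¬r: Gödel ¬ of 0.3 = 0 (operand ≠ 0)
(p ∨ ¬r) = max(1, 0) = 1
((p ∨ ¬r) ⊃ p): 1 ≤ 1, so result = 1
(¬((p ∧ (¬p ∨ r)) ⊃ p) ⊃ ((p ∨ ¬r) ⊃ p)): 0 ≤ 1, so result = 1
((¬q ⊃ p) ⊃ (¬((p ∧ (¬p ∨ r)) ⊃ p) ⊃ ((p ∨ ¬r) ⊃ p))): 1 ≤ 1, so result = 1
(q ∧ r) = min(0.1, 0.3) = 0.1
(((¬q ⊃ p) ⊃ (¬((p ∧ (¬p ∨ r)) ⊃ p) ⊃ ((p ∨ ¬r) ⊃ p))) ∨ (q ∧ r)) = max(1, 0.1) = 1
((¬¬p ⊃ (r ⊃ p)) ∧ (((¬q ⊃ p) ⊃ (¬((p ∧ (¬p ∨ r)) ⊃ p) ⊃ ((p ∨ ¬r) ⊃ p))) ∨ (q ∧ r))) = min(1, 1) = 1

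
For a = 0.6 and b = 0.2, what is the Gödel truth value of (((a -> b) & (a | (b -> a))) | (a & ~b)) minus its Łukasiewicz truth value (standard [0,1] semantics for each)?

-0.40

Gödel evaluation:
  (a -> b): 0.6 > 0.2, so result = 0.2
  (b -> a): 0.2 ≤ 0.6, so result = 1
  (a | (b -> a)) = max(0.6, 1) = 1
  ((a -> b) & (a | (b -> a))) = min(0.2, 1) = 0.2
  ~b: Gödel ¬ of 0.2 = 0 (operand ≠ 0)
  (a & ~b) = min(0.6, 0) = 0
  (((a -> b) & (a | (b -> a))) | (a & ~b)) = max(0.2, 0) = 0.2
  Gödel value = 0.2
Łukasiewicz evaluation:
  (a -> b): min(1, 1 − 0.6 + 0.2) = 0.6
  (b -> a): min(1, 1 − 0.2 + 0.6) = 1
  (a | (b -> a)) = max(0.6, 1) = 1
  ((a -> b) & (a | (b -> a))) = min(0.6, 1) = 0.6
  ~b: Łukasiewicz ¬ gives 1 − 0.2 = 0.8
  (a & ~b) = min(0.6, 0.8) = 0.6
  (((a -> b) & (a | (b -> a))) | (a & ~b)) = max(0.6, 0.6) = 0.6
  Łukasiewicz value = 0.6
Difference: 0.2 − 0.6 = -0.40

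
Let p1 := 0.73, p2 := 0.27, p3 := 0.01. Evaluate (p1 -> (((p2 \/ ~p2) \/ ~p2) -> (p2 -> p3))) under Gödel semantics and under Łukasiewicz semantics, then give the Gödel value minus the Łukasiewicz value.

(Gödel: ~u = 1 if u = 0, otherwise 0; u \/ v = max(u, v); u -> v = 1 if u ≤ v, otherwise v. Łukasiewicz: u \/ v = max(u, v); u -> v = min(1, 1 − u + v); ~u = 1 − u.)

-0.99

Gödel evaluation:
  ~p2: Gödel ¬ of 0.27 = 0 (operand ≠ 0)
  (p2 \/ ~p2) = max(0.27, 0) = 0.27
  ~p2: Gödel ¬ of 0.27 = 0 (operand ≠ 0)
  ((p2 \/ ~p2) \/ ~p2) = max(0.27, 0) = 0.27
  (p2 -> p3): 0.27 > 0.01, so result = 0.01
  (((p2 \/ ~p2) \/ ~p2) -> (p2 -> p3)): 0.27 > 0.01, so result = 0.01
  (p1 -> (((p2 \/ ~p2) \/ ~p2) -> (p2 -> p3))): 0.73 > 0.01, so result = 0.01
  Gödel value = 0.01
Łukasiewicz evaluation:
  ~p2: Łukasiewicz ¬ gives 1 − 0.27 = 0.73
  (p2 \/ ~p2) = max(0.27, 0.73) = 0.73
  ~p2: Łukasiewicz ¬ gives 1 − 0.27 = 0.73
  ((p2 \/ ~p2) \/ ~p2) = max(0.73, 0.73) = 0.73
  (p2 -> p3): min(1, 1 − 0.27 + 0.01) = 0.74
  (((p2 \/ ~p2) \/ ~p2) -> (p2 -> p3)): min(1, 1 − 0.73 + 0.74) = 1
  (p1 -> (((p2 \/ ~p2) \/ ~p2) -> (p2 -> p3))): min(1, 1 − 0.73 + 1) = 1
  Łukasiewicz value = 1
Difference: 0.01 − 1 = -0.99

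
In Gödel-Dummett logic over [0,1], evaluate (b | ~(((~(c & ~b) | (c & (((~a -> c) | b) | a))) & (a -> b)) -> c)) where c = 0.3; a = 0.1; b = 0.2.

0.20

~b: Gödel ¬ of 0.2 = 0 (operand ≠ 0)
(c & ~b) = min(0.3, 0) = 0
~(c & ~b): Gödel ¬ of 0 = 1 (operand is 0)
~a: Gödel ¬ of 0.1 = 0 (operand ≠ 0)
(~a -> c): 0 ≤ 0.3, so result = 1
((~a -> c) | b) = max(1, 0.2) = 1
(((~a -> c) | b) | a) = max(1, 0.1) = 1
(c & (((~a -> c) | b) | a)) = min(0.3, 1) = 0.3
(~(c & ~b) | (c & (((~a -> c) | b) | a))) = max(1, 0.3) = 1
(a -> b): 0.1 ≤ 0.2, so result = 1
((~(c & ~b) | (c & (((~a -> c) | b) | a))) & (a -> b)) = min(1, 1) = 1
(((~(c & ~b) | (c & (((~a -> c) | b) | a))) & (a -> b)) -> c): 1 > 0.3, so result = 0.3
~(((~(c & ~b) | (c & (((~a -> c) | b) | a))) & (a -> b)) -> c): Gödel ¬ of 0.3 = 0 (operand ≠ 0)
(b | ~(((~(c & ~b) | (c & (((~a -> c) | b) | a))) & (a -> b)) -> c)) = max(0.2, 0) = 0.2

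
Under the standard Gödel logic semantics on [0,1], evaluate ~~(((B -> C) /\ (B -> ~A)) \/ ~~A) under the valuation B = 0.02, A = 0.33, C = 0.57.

(B -> C): 0.02 ≤ 0.57, so result = 1
~A: Gödel ¬ of 0.33 = 0 (operand ≠ 0)
(B -> ~A): 0.02 > 0, so result = 0
((B -> C) /\ (B -> ~A)) = min(1, 0) = 0
~A: Gödel ¬ of 0.33 = 0 (operand ≠ 0)
~~A: Gödel ¬ of 0 = 1 (operand is 0)
(((B -> C) /\ (B -> ~A)) \/ ~~A) = max(0, 1) = 1
~(((B -> C) /\ (B -> ~A)) \/ ~~A): Gödel ¬ of 1 = 0 (operand ≠ 0)
~~(((B -> C) /\ (B -> ~A)) \/ ~~A): Gödel ¬ of 0 = 1 (operand is 0)

1.00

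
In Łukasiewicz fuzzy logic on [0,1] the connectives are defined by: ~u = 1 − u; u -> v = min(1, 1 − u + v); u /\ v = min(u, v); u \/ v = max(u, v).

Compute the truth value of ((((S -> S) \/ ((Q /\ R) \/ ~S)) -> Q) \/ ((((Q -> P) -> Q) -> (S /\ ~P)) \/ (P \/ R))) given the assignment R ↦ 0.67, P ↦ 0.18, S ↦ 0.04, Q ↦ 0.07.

0.97

(S -> S): min(1, 1 − 0.04 + 0.04) = 1
(Q /\ R) = min(0.07, 0.67) = 0.07
~S: Łukasiewicz ¬ gives 1 − 0.04 = 0.96
((Q /\ R) \/ ~S) = max(0.07, 0.96) = 0.96
((S -> S) \/ ((Q /\ R) \/ ~S)) = max(1, 0.96) = 1
(((S -> S) \/ ((Q /\ R) \/ ~S)) -> Q): min(1, 1 − 1 + 0.07) = 0.07
(Q -> P): min(1, 1 − 0.07 + 0.18) = 1
((Q -> P) -> Q): min(1, 1 − 1 + 0.07) = 0.07
~P: Łukasiewicz ¬ gives 1 − 0.18 = 0.82
(S /\ ~P) = min(0.04, 0.82) = 0.04
(((Q -> P) -> Q) -> (S /\ ~P)): min(1, 1 − 0.07 + 0.04) = 0.97
(P \/ R) = max(0.18, 0.67) = 0.67
((((Q -> P) -> Q) -> (S /\ ~P)) \/ (P \/ R)) = max(0.97, 0.67) = 0.97
((((S -> S) \/ ((Q /\ R) \/ ~S)) -> Q) \/ ((((Q -> P) -> Q) -> (S /\ ~P)) \/ (P \/ R))) = max(0.07, 0.97) = 0.97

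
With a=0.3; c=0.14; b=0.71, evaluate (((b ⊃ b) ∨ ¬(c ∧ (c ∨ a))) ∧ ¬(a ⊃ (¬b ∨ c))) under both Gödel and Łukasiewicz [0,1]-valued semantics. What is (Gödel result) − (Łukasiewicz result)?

Gödel evaluation:
  (b ⊃ b): 0.71 ≤ 0.71, so result = 1
  (c ∨ a) = max(0.14, 0.3) = 0.3
  (c ∧ (c ∨ a)) = min(0.14, 0.3) = 0.14
  ¬(c ∧ (c ∨ a)): Gödel ¬ of 0.14 = 0 (operand ≠ 0)
  ((b ⊃ b) ∨ ¬(c ∧ (c ∨ a))) = max(1, 0) = 1
  ¬b: Gödel ¬ of 0.71 = 0 (operand ≠ 0)
  (¬b ∨ c) = max(0, 0.14) = 0.14
  (a ⊃ (¬b ∨ c)): 0.3 > 0.14, so result = 0.14
  ¬(a ⊃ (¬b ∨ c)): Gödel ¬ of 0.14 = 0 (operand ≠ 0)
  (((b ⊃ b) ∨ ¬(c ∧ (c ∨ a))) ∧ ¬(a ⊃ (¬b ∨ c))) = min(1, 0) = 0
  Gödel value = 0
Łukasiewicz evaluation:
  (b ⊃ b): min(1, 1 − 0.71 + 0.71) = 1
  (c ∨ a) = max(0.14, 0.3) = 0.3
  (c ∧ (c ∨ a)) = min(0.14, 0.3) = 0.14
  ¬(c ∧ (c ∨ a)): Łukasiewicz ¬ gives 1 − 0.14 = 0.86
  ((b ⊃ b) ∨ ¬(c ∧ (c ∨ a))) = max(1, 0.86) = 1
  ¬b: Łukasiewicz ¬ gives 1 − 0.71 = 0.29
  (¬b ∨ c) = max(0.29, 0.14) = 0.29
  (a ⊃ (¬b ∨ c)): min(1, 1 − 0.3 + 0.29) = 0.99
  ¬(a ⊃ (¬b ∨ c)): Łukasiewicz ¬ gives 1 − 0.99 = 0.01
  (((b ⊃ b) ∨ ¬(c ∧ (c ∨ a))) ∧ ¬(a ⊃ (¬b ∨ c))) = min(1, 0.01) = 0.01
  Łukasiewicz value = 0.01
Difference: 0 − 0.01 = -0.01

-0.01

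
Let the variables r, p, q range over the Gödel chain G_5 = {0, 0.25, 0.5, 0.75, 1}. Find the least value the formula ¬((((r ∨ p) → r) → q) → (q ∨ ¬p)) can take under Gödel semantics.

0.00

The minimum is attained at r = 0, p = 0, q = 0:
  (r ∨ p) = max(0, 0) = 0
  ((r ∨ p) → r): 0 ≤ 0, so result = 1
  (((r ∨ p) → r) → q): 1 > 0, so result = 0
  ¬p: Gödel ¬ of 0 = 1 (operand is 0)
  (q ∨ ¬p) = max(0, 1) = 1
  ((((r ∨ p) → r) → q) → (q ∨ ¬p)): 0 ≤ 1, so result = 1
  ¬((((r ∨ p) → r) → q) → (q ∨ ¬p)): Gödel ¬ of 1 = 0 (operand ≠ 0)
Checking all 125 assignments confirms none give a value below 0.00.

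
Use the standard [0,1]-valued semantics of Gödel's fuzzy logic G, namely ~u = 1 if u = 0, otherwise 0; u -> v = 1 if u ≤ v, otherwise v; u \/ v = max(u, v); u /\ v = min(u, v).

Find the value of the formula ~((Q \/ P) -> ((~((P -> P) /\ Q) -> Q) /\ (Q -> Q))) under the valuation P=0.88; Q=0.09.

(Q \/ P) = max(0.09, 0.88) = 0.88
(P -> P): 0.88 ≤ 0.88, so result = 1
((P -> P) /\ Q) = min(1, 0.09) = 0.09
~((P -> P) /\ Q): Gödel ¬ of 0.09 = 0 (operand ≠ 0)
(~((P -> P) /\ Q) -> Q): 0 ≤ 0.09, so result = 1
(Q -> Q): 0.09 ≤ 0.09, so result = 1
((~((P -> P) /\ Q) -> Q) /\ (Q -> Q)) = min(1, 1) = 1
((Q \/ P) -> ((~((P -> P) /\ Q) -> Q) /\ (Q -> Q))): 0.88 ≤ 1, so result = 1
~((Q \/ P) -> ((~((P -> P) /\ Q) -> Q) /\ (Q -> Q))): Gödel ¬ of 1 = 0 (operand ≠ 0)

0.00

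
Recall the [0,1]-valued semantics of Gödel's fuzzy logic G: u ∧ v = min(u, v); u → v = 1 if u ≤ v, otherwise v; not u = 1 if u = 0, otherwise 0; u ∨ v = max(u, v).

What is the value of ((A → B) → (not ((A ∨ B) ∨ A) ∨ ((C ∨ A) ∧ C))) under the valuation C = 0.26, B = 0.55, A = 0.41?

0.26

(A → B): 0.41 ≤ 0.55, so result = 1
(A ∨ B) = max(0.41, 0.55) = 0.55
((A ∨ B) ∨ A) = max(0.55, 0.41) = 0.55
not ((A ∨ B) ∨ A): Gödel ¬ of 0.55 = 0 (operand ≠ 0)
(C ∨ A) = max(0.26, 0.41) = 0.41
((C ∨ A) ∧ C) = min(0.41, 0.26) = 0.26
(not ((A ∨ B) ∨ A) ∨ ((C ∨ A) ∧ C)) = max(0, 0.26) = 0.26
((A → B) → (not ((A ∨ B) ∨ A) ∨ ((C ∨ A) ∧ C))): 1 > 0.26, so result = 0.26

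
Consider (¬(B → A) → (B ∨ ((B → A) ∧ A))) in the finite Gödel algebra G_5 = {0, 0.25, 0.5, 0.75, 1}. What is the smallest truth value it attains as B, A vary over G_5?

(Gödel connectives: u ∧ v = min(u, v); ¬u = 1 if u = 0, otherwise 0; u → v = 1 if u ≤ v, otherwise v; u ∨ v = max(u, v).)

The minimum is attained at B = 0.25, A = 0:
  (B → A): 0.25 > 0, so result = 0
  ¬(B → A): Gödel ¬ of 0 = 1 (operand is 0)
  (B → A): 0.25 > 0, so result = 0
  ((B → A) ∧ A) = min(0, 0) = 0
  (B ∨ ((B → A) ∧ A)) = max(0.25, 0) = 0.25
  (¬(B → A) → (B ∨ ((B → A) ∧ A))): 1 > 0.25, so result = 0.25
Checking all 25 assignments confirms none give a value below 0.25.

0.25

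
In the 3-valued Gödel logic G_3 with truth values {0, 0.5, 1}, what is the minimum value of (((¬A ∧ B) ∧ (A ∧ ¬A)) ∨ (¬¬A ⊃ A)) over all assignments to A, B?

The minimum is attained at A = 0.5, B = 0:
  ¬A: Gödel ¬ of 0.5 = 0 (operand ≠ 0)
  (¬A ∧ B) = min(0, 0) = 0
  ¬A: Gödel ¬ of 0.5 = 0 (operand ≠ 0)
  (A ∧ ¬A) = min(0.5, 0) = 0
  ((¬A ∧ B) ∧ (A ∧ ¬A)) = min(0, 0) = 0
  ¬A: Gödel ¬ of 0.5 = 0 (operand ≠ 0)
  ¬¬A: Gödel ¬ of 0 = 1 (operand is 0)
  (¬¬A ⊃ A): 1 > 0.5, so result = 0.5
  (((¬A ∧ B) ∧ (A ∧ ¬A)) ∨ (¬¬A ⊃ A)) = max(0, 0.5) = 0.5
Checking all 9 assignments confirms none give a value below 0.50.

0.50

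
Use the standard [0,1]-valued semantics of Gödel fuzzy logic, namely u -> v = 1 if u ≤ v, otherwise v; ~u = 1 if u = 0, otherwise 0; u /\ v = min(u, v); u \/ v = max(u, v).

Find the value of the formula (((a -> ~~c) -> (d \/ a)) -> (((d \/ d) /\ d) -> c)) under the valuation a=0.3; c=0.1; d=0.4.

~c: Gödel ¬ of 0.1 = 0 (operand ≠ 0)
~~c: Gödel ¬ of 0 = 1 (operand is 0)
(a -> ~~c): 0.3 ≤ 1, so result = 1
(d \/ a) = max(0.4, 0.3) = 0.4
((a -> ~~c) -> (d \/ a)): 1 > 0.4, so result = 0.4
(d \/ d) = max(0.4, 0.4) = 0.4
((d \/ d) /\ d) = min(0.4, 0.4) = 0.4
(((d \/ d) /\ d) -> c): 0.4 > 0.1, so result = 0.1
(((a -> ~~c) -> (d \/ a)) -> (((d \/ d) /\ d) -> c)): 0.4 > 0.1, so result = 0.1

0.10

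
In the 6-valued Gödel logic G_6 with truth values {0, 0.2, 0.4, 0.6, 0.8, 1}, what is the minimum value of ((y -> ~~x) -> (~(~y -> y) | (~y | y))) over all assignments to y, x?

0.20

The minimum is attained at y = 0.2, x = 0.2:
  ~x: Gödel ¬ of 0.2 = 0 (operand ≠ 0)
  ~~x: Gödel ¬ of 0 = 1 (operand is 0)
  (y -> ~~x): 0.2 ≤ 1, so result = 1
  ~y: Gödel ¬ of 0.2 = 0 (operand ≠ 0)
  (~y -> y): 0 ≤ 0.2, so result = 1
  ~(~y -> y): Gödel ¬ of 1 = 0 (operand ≠ 0)
  ~y: Gödel ¬ of 0.2 = 0 (operand ≠ 0)
  (~y | y) = max(0, 0.2) = 0.2
  (~(~y -> y) | (~y | y)) = max(0, 0.2) = 0.2
  ((y -> ~~x) -> (~(~y -> y) | (~y | y))): 1 > 0.2, so result = 0.2
Checking all 36 assignments confirms none give a value below 0.20.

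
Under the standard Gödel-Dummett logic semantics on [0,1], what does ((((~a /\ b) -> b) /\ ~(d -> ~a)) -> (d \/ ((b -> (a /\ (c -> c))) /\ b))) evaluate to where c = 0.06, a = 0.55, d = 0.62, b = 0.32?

~a: Gödel ¬ of 0.55 = 0 (operand ≠ 0)
(~a /\ b) = min(0, 0.32) = 0
((~a /\ b) -> b): 0 ≤ 0.32, so result = 1
~a: Gödel ¬ of 0.55 = 0 (operand ≠ 0)
(d -> ~a): 0.62 > 0, so result = 0
~(d -> ~a): Gödel ¬ of 0 = 1 (operand is 0)
(((~a /\ b) -> b) /\ ~(d -> ~a)) = min(1, 1) = 1
(c -> c): 0.06 ≤ 0.06, so result = 1
(a /\ (c -> c)) = min(0.55, 1) = 0.55
(b -> (a /\ (c -> c))): 0.32 ≤ 0.55, so result = 1
((b -> (a /\ (c -> c))) /\ b) = min(1, 0.32) = 0.32
(d \/ ((b -> (a /\ (c -> c))) /\ b)) = max(0.62, 0.32) = 0.62
((((~a /\ b) -> b) /\ ~(d -> ~a)) -> (d \/ ((b -> (a /\ (c -> c))) /\ b))): 1 > 0.62, so result = 0.62

0.62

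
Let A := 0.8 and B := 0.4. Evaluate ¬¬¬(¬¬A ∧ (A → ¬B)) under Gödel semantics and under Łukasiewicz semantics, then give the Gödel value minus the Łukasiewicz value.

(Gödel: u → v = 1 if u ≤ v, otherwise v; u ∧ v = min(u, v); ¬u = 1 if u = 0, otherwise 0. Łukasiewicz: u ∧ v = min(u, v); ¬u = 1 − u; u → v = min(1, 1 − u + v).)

0.80

Gödel evaluation:
  ¬A: Gödel ¬ of 0.8 = 0 (operand ≠ 0)
  ¬¬A: Gödel ¬ of 0 = 1 (operand is 0)
  ¬B: Gödel ¬ of 0.4 = 0 (operand ≠ 0)
  (A → ¬B): 0.8 > 0, so result = 0
  (¬¬A ∧ (A → ¬B)) = min(1, 0) = 0
  ¬(¬¬A ∧ (A → ¬B)): Gödel ¬ of 0 = 1 (operand is 0)
  ¬¬(¬¬A ∧ (A → ¬B)): Gödel ¬ of 1 = 0 (operand ≠ 0)
  ¬¬¬(¬¬A ∧ (A → ¬B)): Gödel ¬ of 0 = 1 (operand is 0)
  Gödel value = 1
Łukasiewicz evaluation:
  ¬A: Łukasiewicz ¬ gives 1 − 0.8 = 0.2
  ¬¬A: Łukasiewicz ¬ gives 1 − 0.2 = 0.8
  ¬B: Łukasiewicz ¬ gives 1 − 0.4 = 0.6
  (A → ¬B): min(1, 1 − 0.8 + 0.6) = 0.8
  (¬¬A ∧ (A → ¬B)) = min(0.8, 0.8) = 0.8
  ¬(¬¬A ∧ (A → ¬B)): Łukasiewicz ¬ gives 1 − 0.8 = 0.2
  ¬¬(¬¬A ∧ (A → ¬B)): Łukasiewicz ¬ gives 1 − 0.2 = 0.8
  ¬¬¬(¬¬A ∧ (A → ¬B)): Łukasiewicz ¬ gives 1 − 0.8 = 0.2
  Łukasiewicz value = 0.2
Difference: 1 − 0.2 = 0.80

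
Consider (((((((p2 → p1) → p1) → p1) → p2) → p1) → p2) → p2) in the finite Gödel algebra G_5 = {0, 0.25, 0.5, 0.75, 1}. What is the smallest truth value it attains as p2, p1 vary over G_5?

The minimum is attained at p2 = 0.25, p1 = 0:
  (p2 → p1): 0.25 > 0, so result = 0
  ((p2 → p1) → p1): 0 ≤ 0, so result = 1
  (((p2 → p1) → p1) → p1): 1 > 0, so result = 0
  ((((p2 → p1) → p1) → p1) → p2): 0 ≤ 0.25, so result = 1
  (((((p2 → p1) → p1) → p1) → p2) → p1): 1 > 0, so result = 0
  ((((((p2 → p1) → p1) → p1) → p2) → p1) → p2): 0 ≤ 0.25, so result = 1
  (((((((p2 → p1) → p1) → p1) → p2) → p1) → p2) → p2): 1 > 0.25, so result = 0.25
Checking all 25 assignments confirms none give a value below 0.25.

0.25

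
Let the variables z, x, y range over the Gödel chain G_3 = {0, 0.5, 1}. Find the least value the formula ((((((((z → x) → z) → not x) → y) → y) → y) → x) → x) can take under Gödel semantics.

0.00

The minimum is attained at z = 0, x = 0, y = 0:
  (z → x): 0 ≤ 0, so result = 1
  ((z → x) → z): 1 > 0, so result = 0
  not x: Gödel ¬ of 0 = 1 (operand is 0)
  (((z → x) → z) → not x): 0 ≤ 1, so result = 1
  ((((z → x) → z) → not x) → y): 1 > 0, so result = 0
  (((((z → x) → z) → not x) → y) → y): 0 ≤ 0, so result = 1
  ((((((z → x) → z) → not x) → y) → y) → y): 1 > 0, so result = 0
  (((((((z → x) → z) → not x) → y) → y) → y) → x): 0 ≤ 0, so result = 1
  ((((((((z → x) → z) → not x) → y) → y) → y) → x) → x): 1 > 0, so result = 0
Checking all 27 assignments confirms none give a value below 0.00.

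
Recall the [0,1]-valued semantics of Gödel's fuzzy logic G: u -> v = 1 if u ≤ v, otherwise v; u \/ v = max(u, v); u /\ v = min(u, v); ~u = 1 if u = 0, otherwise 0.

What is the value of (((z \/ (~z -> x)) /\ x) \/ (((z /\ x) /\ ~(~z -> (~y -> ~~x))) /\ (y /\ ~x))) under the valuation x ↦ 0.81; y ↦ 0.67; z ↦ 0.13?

~z: Gödel ¬ of 0.13 = 0 (operand ≠ 0)
(~z -> x): 0 ≤ 0.81, so result = 1
(z \/ (~z -> x)) = max(0.13, 1) = 1
((z \/ (~z -> x)) /\ x) = min(1, 0.81) = 0.81
(z /\ x) = min(0.13, 0.81) = 0.13
~z: Gödel ¬ of 0.13 = 0 (operand ≠ 0)
~y: Gödel ¬ of 0.67 = 0 (operand ≠ 0)
~x: Gödel ¬ of 0.81 = 0 (operand ≠ 0)
~~x: Gödel ¬ of 0 = 1 (operand is 0)
(~y -> ~~x): 0 ≤ 1, so result = 1
(~z -> (~y -> ~~x)): 0 ≤ 1, so result = 1
~(~z -> (~y -> ~~x)): Gödel ¬ of 1 = 0 (operand ≠ 0)
((z /\ x) /\ ~(~z -> (~y -> ~~x))) = min(0.13, 0) = 0
~x: Gödel ¬ of 0.81 = 0 (operand ≠ 0)
(y /\ ~x) = min(0.67, 0) = 0
(((z /\ x) /\ ~(~z -> (~y -> ~~x))) /\ (y /\ ~x)) = min(0, 0) = 0
(((z \/ (~z -> x)) /\ x) \/ (((z /\ x) /\ ~(~z -> (~y -> ~~x))) /\ (y /\ ~x))) = max(0.81, 0) = 0.81

0.81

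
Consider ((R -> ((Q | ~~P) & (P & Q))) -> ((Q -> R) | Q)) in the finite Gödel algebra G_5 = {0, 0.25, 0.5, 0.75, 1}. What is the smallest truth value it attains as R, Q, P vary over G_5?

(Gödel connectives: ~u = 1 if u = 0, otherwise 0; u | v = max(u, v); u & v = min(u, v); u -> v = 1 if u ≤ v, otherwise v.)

The minimum is attained at R = 0, Q = 0.25, P = 0:
  ~P: Gödel ¬ of 0 = 1 (operand is 0)
  ~~P: Gödel ¬ of 1 = 0 (operand ≠ 0)
  (Q | ~~P) = max(0.25, 0) = 0.25
  (P & Q) = min(0, 0.25) = 0
  ((Q | ~~P) & (P & Q)) = min(0.25, 0) = 0
  (R -> ((Q | ~~P) & (P & Q))): 0 ≤ 0, so result = 1
  (Q -> R): 0.25 > 0, so result = 0
  ((Q -> R) | Q) = max(0, 0.25) = 0.25
  ((R -> ((Q | ~~P) & (P & Q))) -> ((Q -> R) | Q)): 1 > 0.25, so result = 0.25
Checking all 125 assignments confirms none give a value below 0.25.

0.25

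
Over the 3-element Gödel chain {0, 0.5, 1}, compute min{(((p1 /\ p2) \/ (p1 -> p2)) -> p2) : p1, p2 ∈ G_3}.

The minimum is attained at p1 = 0, p2 = 0:
  (p1 /\ p2) = min(0, 0) = 0
  (p1 -> p2): 0 ≤ 0, so result = 1
  ((p1 /\ p2) \/ (p1 -> p2)) = max(0, 1) = 1
  (((p1 /\ p2) \/ (p1 -> p2)) -> p2): 1 > 0, so result = 0
Checking all 9 assignments confirms none give a value below 0.00.

0.00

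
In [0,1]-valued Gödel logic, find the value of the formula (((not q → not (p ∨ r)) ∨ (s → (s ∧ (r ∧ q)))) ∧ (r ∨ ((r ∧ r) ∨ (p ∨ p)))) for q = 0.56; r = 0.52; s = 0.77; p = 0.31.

not q: Gödel ¬ of 0.56 = 0 (operand ≠ 0)
(p ∨ r) = max(0.31, 0.52) = 0.52
not (p ∨ r): Gödel ¬ of 0.52 = 0 (operand ≠ 0)
(not q → not (p ∨ r)): 0 ≤ 0, so result = 1
(r ∧ q) = min(0.52, 0.56) = 0.52
(s ∧ (r ∧ q)) = min(0.77, 0.52) = 0.52
(s → (s ∧ (r ∧ q))): 0.77 > 0.52, so result = 0.52
((not q → not (p ∨ r)) ∨ (s → (s ∧ (r ∧ q)))) = max(1, 0.52) = 1
(r ∧ r) = min(0.52, 0.52) = 0.52
(p ∨ p) = max(0.31, 0.31) = 0.31
((r ∧ r) ∨ (p ∨ p)) = max(0.52, 0.31) = 0.52
(r ∨ ((r ∧ r) ∨ (p ∨ p))) = max(0.52, 0.52) = 0.52
(((not q → not (p ∨ r)) ∨ (s → (s ∧ (r ∧ q)))) ∧ (r ∨ ((r ∧ r) ∨ (p ∨ p)))) = min(1, 0.52) = 0.52

0.52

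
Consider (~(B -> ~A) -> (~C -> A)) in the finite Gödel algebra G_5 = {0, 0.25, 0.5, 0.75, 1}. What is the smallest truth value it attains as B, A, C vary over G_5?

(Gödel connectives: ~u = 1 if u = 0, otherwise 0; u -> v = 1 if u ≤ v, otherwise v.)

0.25

The minimum is attained at B = 0.25, A = 0.25, C = 0:
  ~A: Gödel ¬ of 0.25 = 0 (operand ≠ 0)
  (B -> ~A): 0.25 > 0, so result = 0
  ~(B -> ~A): Gödel ¬ of 0 = 1 (operand is 0)
  ~C: Gödel ¬ of 0 = 1 (operand is 0)
  (~C -> A): 1 > 0.25, so result = 0.25
  (~(B -> ~A) -> (~C -> A)): 1 > 0.25, so result = 0.25
Checking all 125 assignments confirms none give a value below 0.25.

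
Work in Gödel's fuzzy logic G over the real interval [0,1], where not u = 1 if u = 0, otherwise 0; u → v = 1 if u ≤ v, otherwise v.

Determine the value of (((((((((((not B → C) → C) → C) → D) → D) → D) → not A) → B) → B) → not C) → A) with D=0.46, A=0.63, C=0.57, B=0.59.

not B: Gödel ¬ of 0.59 = 0 (operand ≠ 0)
(not B → C): 0 ≤ 0.57, so result = 1
((not B → C) → C): 1 > 0.57, so result = 0.57
(((not B → C) → C) → C): 0.57 ≤ 0.57, so result = 1
((((not B → C) → C) → C) → D): 1 > 0.46, so result = 0.46
(((((not B → C) → C) → C) → D) → D): 0.46 ≤ 0.46, so result = 1
((((((not B → C) → C) → C) → D) → D) → D): 1 > 0.46, so result = 0.46
not A: Gödel ¬ of 0.63 = 0 (operand ≠ 0)
(((((((not B → C) → C) → C) → D) → D) → D) → not A): 0.46 > 0, so result = 0
((((((((not B → C) → C) → C) → D) → D) → D) → not A) → B): 0 ≤ 0.59, so result = 1
(((((((((not B → C) → C) → C) → D) → D) → D) → not A) → B) → B): 1 > 0.59, so result = 0.59
not C: Gödel ¬ of 0.57 = 0 (operand ≠ 0)
((((((((((not B → C) → C) → C) → D) → D) → D) → not A) → B) → B) → not C): 0.59 > 0, so result = 0
(((((((((((not B → C) → C) → C) → D) → D) → D) → not A) → B) → B) → not C) → A): 0 ≤ 0.63, so result = 1

1.00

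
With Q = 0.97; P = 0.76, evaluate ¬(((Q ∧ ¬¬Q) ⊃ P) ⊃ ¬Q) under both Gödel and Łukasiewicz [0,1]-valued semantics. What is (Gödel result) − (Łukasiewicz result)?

0.24

Gödel evaluation:
  ¬Q: Gödel ¬ of 0.97 = 0 (operand ≠ 0)
  ¬¬Q: Gödel ¬ of 0 = 1 (operand is 0)
  (Q ∧ ¬¬Q) = min(0.97, 1) = 0.97
  ((Q ∧ ¬¬Q) ⊃ P): 0.97 > 0.76, so result = 0.76
  ¬Q: Gödel ¬ of 0.97 = 0 (operand ≠ 0)
  (((Q ∧ ¬¬Q) ⊃ P) ⊃ ¬Q): 0.76 > 0, so result = 0
  ¬(((Q ∧ ¬¬Q) ⊃ P) ⊃ ¬Q): Gödel ¬ of 0 = 1 (operand is 0)
  Gödel value = 1
Łukasiewicz evaluation:
  ¬Q: Łukasiewicz ¬ gives 1 − 0.97 = 0.03
  ¬¬Q: Łukasiewicz ¬ gives 1 − 0.03 = 0.97
  (Q ∧ ¬¬Q) = min(0.97, 0.97) = 0.97
  ((Q ∧ ¬¬Q) ⊃ P): min(1, 1 − 0.97 + 0.76) = 0.79
  ¬Q: Łukasiewicz ¬ gives 1 − 0.97 = 0.03
  (((Q ∧ ¬¬Q) ⊃ P) ⊃ ¬Q): min(1, 1 − 0.79 + 0.03) = 0.24
  ¬(((Q ∧ ¬¬Q) ⊃ P) ⊃ ¬Q): Łukasiewicz ¬ gives 1 − 0.24 = 0.76
  Łukasiewicz value = 0.76
Difference: 1 − 0.76 = 0.24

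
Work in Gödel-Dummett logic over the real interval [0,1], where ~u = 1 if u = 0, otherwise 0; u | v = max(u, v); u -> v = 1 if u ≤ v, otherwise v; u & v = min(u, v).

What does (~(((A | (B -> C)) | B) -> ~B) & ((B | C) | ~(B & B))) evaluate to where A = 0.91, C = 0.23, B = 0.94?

0.94

(B -> C): 0.94 > 0.23, so result = 0.23
(A | (B -> C)) = max(0.91, 0.23) = 0.91
((A | (B -> C)) | B) = max(0.91, 0.94) = 0.94
~B: Gödel ¬ of 0.94 = 0 (operand ≠ 0)
(((A | (B -> C)) | B) -> ~B): 0.94 > 0, so result = 0
~(((A | (B -> C)) | B) -> ~B): Gödel ¬ of 0 = 1 (operand is 0)
(B | C) = max(0.94, 0.23) = 0.94
(B & B) = min(0.94, 0.94) = 0.94
~(B & B): Gödel ¬ of 0.94 = 0 (operand ≠ 0)
((B | C) | ~(B & B)) = max(0.94, 0) = 0.94
(~(((A | (B -> C)) | B) -> ~B) & ((B | C) | ~(B & B))) = min(1, 0.94) = 0.94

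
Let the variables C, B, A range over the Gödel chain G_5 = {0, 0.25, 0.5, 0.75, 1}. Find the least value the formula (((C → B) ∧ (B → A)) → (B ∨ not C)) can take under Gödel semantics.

0.25

The minimum is attained at C = 0.25, B = 0.25, A = 0.25:
  (C → B): 0.25 ≤ 0.25, so result = 1
  (B → A): 0.25 ≤ 0.25, so result = 1
  ((C → B) ∧ (B → A)) = min(1, 1) = 1
  not C: Gödel ¬ of 0.25 = 0 (operand ≠ 0)
  (B ∨ not C) = max(0.25, 0) = 0.25
  (((C → B) ∧ (B → A)) → (B ∨ not C)): 1 > 0.25, so result = 0.25
Checking all 125 assignments confirms none give a value below 0.25.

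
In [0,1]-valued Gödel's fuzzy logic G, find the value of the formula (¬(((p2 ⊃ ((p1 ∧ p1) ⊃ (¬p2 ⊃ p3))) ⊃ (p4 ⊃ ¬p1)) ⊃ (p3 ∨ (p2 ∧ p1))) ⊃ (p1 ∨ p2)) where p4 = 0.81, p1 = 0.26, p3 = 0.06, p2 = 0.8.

1.00

(p1 ∧ p1) = min(0.26, 0.26) = 0.26
¬p2: Gödel ¬ of 0.8 = 0 (operand ≠ 0)
(¬p2 ⊃ p3): 0 ≤ 0.06, so result = 1
((p1 ∧ p1) ⊃ (¬p2 ⊃ p3)): 0.26 ≤ 1, so result = 1
(p2 ⊃ ((p1 ∧ p1) ⊃ (¬p2 ⊃ p3))): 0.8 ≤ 1, so result = 1
¬p1: Gödel ¬ of 0.26 = 0 (operand ≠ 0)
(p4 ⊃ ¬p1): 0.81 > 0, so result = 0
((p2 ⊃ ((p1 ∧ p1) ⊃ (¬p2 ⊃ p3))) ⊃ (p4 ⊃ ¬p1)): 1 > 0, so result = 0
(p2 ∧ p1) = min(0.8, 0.26) = 0.26
(p3 ∨ (p2 ∧ p1)) = max(0.06, 0.26) = 0.26
(((p2 ⊃ ((p1 ∧ p1) ⊃ (¬p2 ⊃ p3))) ⊃ (p4 ⊃ ¬p1)) ⊃ (p3 ∨ (p2 ∧ p1))): 0 ≤ 0.26, so result = 1
¬(((p2 ⊃ ((p1 ∧ p1) ⊃ (¬p2 ⊃ p3))) ⊃ (p4 ⊃ ¬p1)) ⊃ (p3 ∨ (p2 ∧ p1))): Gödel ¬ of 1 = 0 (operand ≠ 0)
(p1 ∨ p2) = max(0.26, 0.8) = 0.8
(¬(((p2 ⊃ ((p1 ∧ p1) ⊃ (¬p2 ⊃ p3))) ⊃ (p4 ⊃ ¬p1)) ⊃ (p3 ∨ (p2 ∧ p1))) ⊃ (p1 ∨ p2)): 0 ≤ 0.8, so result = 1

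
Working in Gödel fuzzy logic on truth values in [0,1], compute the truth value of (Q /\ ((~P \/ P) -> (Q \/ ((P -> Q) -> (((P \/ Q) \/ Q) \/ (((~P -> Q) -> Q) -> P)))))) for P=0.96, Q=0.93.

~P: Gödel ¬ of 0.96 = 0 (operand ≠ 0)
(~P \/ P) = max(0, 0.96) = 0.96
(P -> Q): 0.96 > 0.93, so result = 0.93
(P \/ Q) = max(0.96, 0.93) = 0.96
((P \/ Q) \/ Q) = max(0.96, 0.93) = 0.96
~P: Gödel ¬ of 0.96 = 0 (operand ≠ 0)
(~P -> Q): 0 ≤ 0.93, so result = 1
((~P -> Q) -> Q): 1 > 0.93, so result = 0.93
(((~P -> Q) -> Q) -> P): 0.93 ≤ 0.96, so result = 1
(((P \/ Q) \/ Q) \/ (((~P -> Q) -> Q) -> P)) = max(0.96, 1) = 1
((P -> Q) -> (((P \/ Q) \/ Q) \/ (((~P -> Q) -> Q) -> P))): 0.93 ≤ 1, so result = 1
(Q \/ ((P -> Q) -> (((P \/ Q) \/ Q) \/ (((~P -> Q) -> Q) -> P)))) = max(0.93, 1) = 1
((~P \/ P) -> (Q \/ ((P -> Q) -> (((P \/ Q) \/ Q) \/ (((~P -> Q) -> Q) -> P))))): 0.96 ≤ 1, so result = 1
(Q /\ ((~P \/ P) -> (Q \/ ((P -> Q) -> (((P \/ Q) \/ Q) \/ (((~P -> Q) -> Q) -> P)))))) = min(0.93, 1) = 0.93

0.93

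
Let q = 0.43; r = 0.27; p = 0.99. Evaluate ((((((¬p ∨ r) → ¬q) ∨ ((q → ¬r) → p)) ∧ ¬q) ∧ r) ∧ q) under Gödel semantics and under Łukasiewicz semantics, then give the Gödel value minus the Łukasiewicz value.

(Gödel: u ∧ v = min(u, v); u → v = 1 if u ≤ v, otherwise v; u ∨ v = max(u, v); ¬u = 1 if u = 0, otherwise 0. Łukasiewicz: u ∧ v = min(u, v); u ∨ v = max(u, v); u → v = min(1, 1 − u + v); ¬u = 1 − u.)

-0.27

Gödel evaluation:
  ¬p: Gödel ¬ of 0.99 = 0 (operand ≠ 0)
  (¬p ∨ r) = max(0, 0.27) = 0.27
  ¬q: Gödel ¬ of 0.43 = 0 (operand ≠ 0)
  ((¬p ∨ r) → ¬q): 0.27 > 0, so result = 0
  ¬r: Gödel ¬ of 0.27 = 0 (operand ≠ 0)
  (q → ¬r): 0.43 > 0, so result = 0
  ((q → ¬r) → p): 0 ≤ 0.99, so result = 1
  (((¬p ∨ r) → ¬q) ∨ ((q → ¬r) → p)) = max(0, 1) = 1
  ¬q: Gödel ¬ of 0.43 = 0 (operand ≠ 0)
  ((((¬p ∨ r) → ¬q) ∨ ((q → ¬r) → p)) ∧ ¬q) = min(1, 0) = 0
  (((((¬p ∨ r) → ¬q) ∨ ((q → ¬r) → p)) ∧ ¬q) ∧ r) = min(0, 0.27) = 0
  ((((((¬p ∨ r) → ¬q) ∨ ((q → ¬r) → p)) ∧ ¬q) ∧ r) ∧ q) = min(0, 0.43) = 0
  Gödel value = 0
Łukasiewicz evaluation:
  ¬p: Łukasiewicz ¬ gives 1 − 0.99 = 0.01
  (¬p ∨ r) = max(0.01, 0.27) = 0.27
  ¬q: Łukasiewicz ¬ gives 1 − 0.43 = 0.57
  ((¬p ∨ r) → ¬q): min(1, 1 − 0.27 + 0.57) = 1
  ¬r: Łukasiewicz ¬ gives 1 − 0.27 = 0.73
  (q → ¬r): min(1, 1 − 0.43 + 0.73) = 1
  ((q → ¬r) → p): min(1, 1 − 1 + 0.99) = 0.99
  (((¬p ∨ r) → ¬q) ∨ ((q → ¬r) → p)) = max(1, 0.99) = 1
  ¬q: Łukasiewicz ¬ gives 1 − 0.43 = 0.57
  ((((¬p ∨ r) → ¬q) ∨ ((q → ¬r) → p)) ∧ ¬q) = min(1, 0.57) = 0.57
  (((((¬p ∨ r) → ¬q) ∨ ((q → ¬r) → p)) ∧ ¬q) ∧ r) = min(0.57, 0.27) = 0.27
  ((((((¬p ∨ r) → ¬q) ∨ ((q → ¬r) → p)) ∧ ¬q) ∧ r) ∧ q) = min(0.27, 0.43) = 0.27
  Łukasiewicz value = 0.27
Difference: 0 − 0.27 = -0.27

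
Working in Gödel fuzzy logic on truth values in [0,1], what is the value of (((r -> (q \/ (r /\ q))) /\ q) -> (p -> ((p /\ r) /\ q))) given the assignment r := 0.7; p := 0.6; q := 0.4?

(r /\ q) = min(0.7, 0.4) = 0.4
(q \/ (r /\ q)) = max(0.4, 0.4) = 0.4
(r -> (q \/ (r /\ q))): 0.7 > 0.4, so result = 0.4
((r -> (q \/ (r /\ q))) /\ q) = min(0.4, 0.4) = 0.4
(p /\ r) = min(0.6, 0.7) = 0.6
((p /\ r) /\ q) = min(0.6, 0.4) = 0.4
(p -> ((p /\ r) /\ q)): 0.6 > 0.4, so result = 0.4
(((r -> (q \/ (r /\ q))) /\ q) -> (p -> ((p /\ r) /\ q))): 0.4 ≤ 0.4, so result = 1

1.00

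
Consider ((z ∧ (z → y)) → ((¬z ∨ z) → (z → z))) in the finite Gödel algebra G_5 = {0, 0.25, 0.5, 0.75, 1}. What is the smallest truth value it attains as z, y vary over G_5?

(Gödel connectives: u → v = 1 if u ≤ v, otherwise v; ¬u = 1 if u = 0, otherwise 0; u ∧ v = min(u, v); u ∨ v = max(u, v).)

Every assignment gives 1. For instance at z = 0, y = 0:
  (z → y): 0 ≤ 0, so result = 1
  (z ∧ (z → y)) = min(0, 1) = 0
  ¬z: Gödel ¬ of 0 = 1 (operand is 0)
  (¬z ∨ z) = max(1, 0) = 1
  (z → z): 0 ≤ 0, so result = 1
  ((¬z ∨ z) → (z → z)): 1 ≤ 1, so result = 1
  ((z ∧ (z → y)) → ((¬z ∨ z) → (z → z))): 0 ≤ 1, so result = 1
All 25 assignments give value 1 — the formula is a G_5-tautology.

1.00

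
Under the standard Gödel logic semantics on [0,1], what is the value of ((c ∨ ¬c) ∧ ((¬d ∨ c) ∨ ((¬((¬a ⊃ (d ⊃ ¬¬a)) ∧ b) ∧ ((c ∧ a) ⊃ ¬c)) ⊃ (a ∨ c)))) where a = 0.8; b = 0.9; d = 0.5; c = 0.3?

0.30

¬c: Gödel ¬ of 0.3 = 0 (operand ≠ 0)
(c ∨ ¬c) = max(0.3, 0) = 0.3
¬d: Gödel ¬ of 0.5 = 0 (operand ≠ 0)
(¬d ∨ c) = max(0, 0.3) = 0.3
¬a: Gödel ¬ of 0.8 = 0 (operand ≠ 0)
¬a: Gödel ¬ of 0.8 = 0 (operand ≠ 0)
¬¬a: Gödel ¬ of 0 = 1 (operand is 0)
(d ⊃ ¬¬a): 0.5 ≤ 1, so result = 1
(¬a ⊃ (d ⊃ ¬¬a)): 0 ≤ 1, so result = 1
((¬a ⊃ (d ⊃ ¬¬a)) ∧ b) = min(1, 0.9) = 0.9
¬((¬a ⊃ (d ⊃ ¬¬a)) ∧ b): Gödel ¬ of 0.9 = 0 (operand ≠ 0)
(c ∧ a) = min(0.3, 0.8) = 0.3
¬c: Gödel ¬ of 0.3 = 0 (operand ≠ 0)
((c ∧ a) ⊃ ¬c): 0.3 > 0, so result = 0
(¬((¬a ⊃ (d ⊃ ¬¬a)) ∧ b) ∧ ((c ∧ a) ⊃ ¬c)) = min(0, 0) = 0
(a ∨ c) = max(0.8, 0.3) = 0.8
((¬((¬a ⊃ (d ⊃ ¬¬a)) ∧ b) ∧ ((c ∧ a) ⊃ ¬c)) ⊃ (a ∨ c)): 0 ≤ 0.8, so result = 1
((¬d ∨ c) ∨ ((¬((¬a ⊃ (d ⊃ ¬¬a)) ∧ b) ∧ ((c ∧ a) ⊃ ¬c)) ⊃ (a ∨ c))) = max(0.3, 1) = 1
((c ∨ ¬c) ∧ ((¬d ∨ c) ∨ ((¬((¬a ⊃ (d ⊃ ¬¬a)) ∧ b) ∧ ((c ∧ a) ⊃ ¬c)) ⊃ (a ∨ c)))) = min(0.3, 1) = 0.3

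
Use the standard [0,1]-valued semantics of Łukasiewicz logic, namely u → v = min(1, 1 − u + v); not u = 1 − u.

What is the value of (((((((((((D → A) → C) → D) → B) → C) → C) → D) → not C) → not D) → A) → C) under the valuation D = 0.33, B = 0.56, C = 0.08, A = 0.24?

(D → A): min(1, 1 − 0.33 + 0.24) = 0.91
((D → A) → C): min(1, 1 − 0.91 + 0.08) = 0.17
(((D → A) → C) → D): min(1, 1 − 0.17 + 0.33) = 1
((((D → A) → C) → D) → B): min(1, 1 − 1 + 0.56) = 0.56
(((((D → A) → C) → D) → B) → C): min(1, 1 − 0.56 + 0.08) = 0.52
((((((D → A) → C) → D) → B) → C) → C): min(1, 1 − 0.52 + 0.08) = 0.56
(((((((D → A) → C) → D) → B) → C) → C) → D): min(1, 1 − 0.56 + 0.33) = 0.77
not C: Łukasiewicz ¬ gives 1 − 0.08 = 0.92
((((((((D → A) → C) → D) → B) → C) → C) → D) → not C): min(1, 1 − 0.77 + 0.92) = 1
not D: Łukasiewicz ¬ gives 1 − 0.33 = 0.67
(((((((((D → A) → C) → D) → B) → C) → C) → D) → not C) → not D): min(1, 1 − 1 + 0.67) = 0.67
((((((((((D → A) → C) → D) → B) → C) → C) → D) → not C) → not D) → A): min(1, 1 − 0.67 + 0.24) = 0.57
(((((((((((D → A) → C) → D) → B) → C) → C) → D) → not C) → not D) → A) → C): min(1, 1 − 0.57 + 0.08) = 0.51

0.51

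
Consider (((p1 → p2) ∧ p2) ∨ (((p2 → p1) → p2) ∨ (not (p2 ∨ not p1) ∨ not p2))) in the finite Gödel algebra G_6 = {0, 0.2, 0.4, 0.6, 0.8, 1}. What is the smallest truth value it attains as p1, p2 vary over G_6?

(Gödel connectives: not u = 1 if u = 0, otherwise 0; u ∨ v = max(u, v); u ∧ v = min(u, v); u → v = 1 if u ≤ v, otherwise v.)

The minimum is attained at p1 = 0.2, p2 = 0.2:
  (p1 → p2): 0.2 ≤ 0.2, so result = 1
  ((p1 → p2) ∧ p2) = min(1, 0.2) = 0.2
  (p2 → p1): 0.2 ≤ 0.2, so result = 1
  ((p2 → p1) → p2): 1 > 0.2, so result = 0.2
  not p1: Gödel ¬ of 0.2 = 0 (operand ≠ 0)
  (p2 ∨ not p1) = max(0.2, 0) = 0.2
  not (p2 ∨ not p1): Gödel ¬ of 0.2 = 0 (operand ≠ 0)
  not p2: Gödel ¬ of 0.2 = 0 (operand ≠ 0)
  (not (p2 ∨ not p1) ∨ not p2) = max(0, 0) = 0
  (((p2 → p1) → p2) ∨ (not (p2 ∨ not p1) ∨ not p2)) = max(0.2, 0) = 0.2
  (((p1 → p2) ∧ p2) ∨ (((p2 → p1) → p2) ∨ (not (p2 ∨ not p1) ∨ not p2))) = max(0.2, 0.2) = 0.2
Checking all 36 assignments confirms none give a value below 0.20.

0.20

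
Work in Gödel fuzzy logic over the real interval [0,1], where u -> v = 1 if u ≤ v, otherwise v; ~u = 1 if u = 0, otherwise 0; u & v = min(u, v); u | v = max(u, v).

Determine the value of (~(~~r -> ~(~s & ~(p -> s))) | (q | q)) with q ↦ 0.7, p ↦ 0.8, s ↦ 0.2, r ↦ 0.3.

0.70

~r: Gödel ¬ of 0.3 = 0 (operand ≠ 0)
~~r: Gödel ¬ of 0 = 1 (operand is 0)
~s: Gödel ¬ of 0.2 = 0 (operand ≠ 0)
(p -> s): 0.8 > 0.2, so result = 0.2
~(p -> s): Gödel ¬ of 0.2 = 0 (operand ≠ 0)
(~s & ~(p -> s)) = min(0, 0) = 0
~(~s & ~(p -> s)): Gödel ¬ of 0 = 1 (operand is 0)
(~~r -> ~(~s & ~(p -> s))): 1 ≤ 1, so result = 1
~(~~r -> ~(~s & ~(p -> s))): Gödel ¬ of 1 = 0 (operand ≠ 0)
(q | q) = max(0.7, 0.7) = 0.7
(~(~~r -> ~(~s & ~(p -> s))) | (q | q)) = max(0, 0.7) = 0.7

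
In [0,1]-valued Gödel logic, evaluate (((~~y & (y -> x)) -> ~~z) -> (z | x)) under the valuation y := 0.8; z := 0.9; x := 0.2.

~y: Gödel ¬ of 0.8 = 0 (operand ≠ 0)
~~y: Gödel ¬ of 0 = 1 (operand is 0)
(y -> x): 0.8 > 0.2, so result = 0.2
(~~y & (y -> x)) = min(1, 0.2) = 0.2
~z: Gödel ¬ of 0.9 = 0 (operand ≠ 0)
~~z: Gödel ¬ of 0 = 1 (operand is 0)
((~~y & (y -> x)) -> ~~z): 0.2 ≤ 1, so result = 1
(z | x) = max(0.9, 0.2) = 0.9
(((~~y & (y -> x)) -> ~~z) -> (z | x)): 1 > 0.9, so result = 0.9

0.90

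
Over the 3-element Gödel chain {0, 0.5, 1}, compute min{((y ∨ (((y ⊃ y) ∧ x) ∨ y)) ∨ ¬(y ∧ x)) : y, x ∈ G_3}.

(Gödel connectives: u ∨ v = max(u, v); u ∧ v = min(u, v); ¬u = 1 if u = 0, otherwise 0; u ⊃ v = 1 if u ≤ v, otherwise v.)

The minimum is attained at y = 0.5, x = 0.5:
  (y ⊃ y): 0.5 ≤ 0.5, so result = 1
  ((y ⊃ y) ∧ x) = min(1, 0.5) = 0.5
  (((y ⊃ y) ∧ x) ∨ y) = max(0.5, 0.5) = 0.5
  (y ∨ (((y ⊃ y) ∧ x) ∨ y)) = max(0.5, 0.5) = 0.5
  (y ∧ x) = min(0.5, 0.5) = 0.5
  ¬(y ∧ x): Gödel ¬ of 0.5 = 0 (operand ≠ 0)
  ((y ∨ (((y ⊃ y) ∧ x) ∨ y)) ∨ ¬(y ∧ x)) = max(0.5, 0) = 0.5
Checking all 9 assignments confirms none give a value below 0.50.

0.50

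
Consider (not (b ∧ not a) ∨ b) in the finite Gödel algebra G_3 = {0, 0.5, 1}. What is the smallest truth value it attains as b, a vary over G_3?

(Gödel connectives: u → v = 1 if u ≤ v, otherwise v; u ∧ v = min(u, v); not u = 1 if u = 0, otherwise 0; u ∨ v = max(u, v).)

The minimum is attained at b = 0.5, a = 0:
  not a: Gödel ¬ of 0 = 1 (operand is 0)
  (b ∧ not a) = min(0.5, 1) = 0.5
  not (b ∧ not a): Gödel ¬ of 0.5 = 0 (operand ≠ 0)
  (not (b ∧ not a) ∨ b) = max(0, 0.5) = 0.5
Checking all 9 assignments confirms none give a value below 0.50.

0.50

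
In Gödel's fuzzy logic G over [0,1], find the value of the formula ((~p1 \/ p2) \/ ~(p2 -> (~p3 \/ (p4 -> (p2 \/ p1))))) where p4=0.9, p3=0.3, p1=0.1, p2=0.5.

~p1: Gödel ¬ of 0.1 = 0 (operand ≠ 0)
(~p1 \/ p2) = max(0, 0.5) = 0.5
~p3: Gödel ¬ of 0.3 = 0 (operand ≠ 0)
(p2 \/ p1) = max(0.5, 0.1) = 0.5
(p4 -> (p2 \/ p1)): 0.9 > 0.5, so result = 0.5
(~p3 \/ (p4 -> (p2 \/ p1))) = max(0, 0.5) = 0.5
(p2 -> (~p3 \/ (p4 -> (p2 \/ p1)))): 0.5 ≤ 0.5, so result = 1
~(p2 -> (~p3 \/ (p4 -> (p2 \/ p1)))): Gödel ¬ of 1 = 0 (operand ≠ 0)
((~p1 \/ p2) \/ ~(p2 -> (~p3 \/ (p4 -> (p2 \/ p1))))) = max(0.5, 0) = 0.5

0.50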